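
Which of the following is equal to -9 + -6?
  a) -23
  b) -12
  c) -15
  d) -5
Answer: c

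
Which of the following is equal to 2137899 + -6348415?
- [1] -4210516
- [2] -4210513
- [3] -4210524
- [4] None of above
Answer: 1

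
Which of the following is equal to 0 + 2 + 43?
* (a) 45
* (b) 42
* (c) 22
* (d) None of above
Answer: a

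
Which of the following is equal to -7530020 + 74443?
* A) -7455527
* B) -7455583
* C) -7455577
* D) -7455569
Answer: C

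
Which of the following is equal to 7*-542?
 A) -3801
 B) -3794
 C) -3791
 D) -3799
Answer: B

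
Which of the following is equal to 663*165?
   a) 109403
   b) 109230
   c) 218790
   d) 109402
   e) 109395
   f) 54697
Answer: e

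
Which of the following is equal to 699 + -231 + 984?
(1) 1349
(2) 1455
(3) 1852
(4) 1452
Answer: 4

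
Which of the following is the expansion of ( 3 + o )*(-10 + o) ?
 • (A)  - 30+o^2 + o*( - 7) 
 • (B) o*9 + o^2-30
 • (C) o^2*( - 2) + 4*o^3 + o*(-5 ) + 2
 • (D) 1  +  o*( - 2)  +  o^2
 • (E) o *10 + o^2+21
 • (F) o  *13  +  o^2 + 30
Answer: A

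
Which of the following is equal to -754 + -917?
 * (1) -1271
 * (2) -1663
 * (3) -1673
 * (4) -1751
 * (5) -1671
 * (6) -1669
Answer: 5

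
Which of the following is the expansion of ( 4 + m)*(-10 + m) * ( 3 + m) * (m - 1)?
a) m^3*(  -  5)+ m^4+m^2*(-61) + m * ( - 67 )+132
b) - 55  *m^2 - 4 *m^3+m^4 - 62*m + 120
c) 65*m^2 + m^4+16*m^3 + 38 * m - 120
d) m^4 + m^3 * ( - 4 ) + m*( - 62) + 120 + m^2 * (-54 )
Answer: b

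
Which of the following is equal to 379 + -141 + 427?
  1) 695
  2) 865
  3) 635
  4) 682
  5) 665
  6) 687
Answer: 5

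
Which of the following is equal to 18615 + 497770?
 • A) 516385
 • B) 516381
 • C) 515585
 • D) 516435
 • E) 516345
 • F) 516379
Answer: A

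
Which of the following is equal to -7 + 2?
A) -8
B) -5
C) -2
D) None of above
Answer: B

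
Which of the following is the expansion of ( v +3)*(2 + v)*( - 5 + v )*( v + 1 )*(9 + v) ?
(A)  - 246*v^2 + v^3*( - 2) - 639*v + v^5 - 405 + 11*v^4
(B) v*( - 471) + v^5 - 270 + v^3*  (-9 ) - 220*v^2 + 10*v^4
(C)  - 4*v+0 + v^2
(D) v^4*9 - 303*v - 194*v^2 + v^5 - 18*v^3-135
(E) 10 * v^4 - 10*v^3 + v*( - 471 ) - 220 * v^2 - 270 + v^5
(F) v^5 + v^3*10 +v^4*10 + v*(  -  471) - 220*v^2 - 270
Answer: E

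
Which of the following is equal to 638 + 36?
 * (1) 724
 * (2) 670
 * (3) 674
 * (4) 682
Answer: 3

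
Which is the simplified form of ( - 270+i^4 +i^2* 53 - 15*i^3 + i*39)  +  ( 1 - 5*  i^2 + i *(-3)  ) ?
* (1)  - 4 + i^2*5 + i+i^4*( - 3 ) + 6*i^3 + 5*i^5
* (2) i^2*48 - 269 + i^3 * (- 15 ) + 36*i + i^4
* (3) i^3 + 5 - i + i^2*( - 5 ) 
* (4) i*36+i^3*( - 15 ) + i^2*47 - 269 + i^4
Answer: 2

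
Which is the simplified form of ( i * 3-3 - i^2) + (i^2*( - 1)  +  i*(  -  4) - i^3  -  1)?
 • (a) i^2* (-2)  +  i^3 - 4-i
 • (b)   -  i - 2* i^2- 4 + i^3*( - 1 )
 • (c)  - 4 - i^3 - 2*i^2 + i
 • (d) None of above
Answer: b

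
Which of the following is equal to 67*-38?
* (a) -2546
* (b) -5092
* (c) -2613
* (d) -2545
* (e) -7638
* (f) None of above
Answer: a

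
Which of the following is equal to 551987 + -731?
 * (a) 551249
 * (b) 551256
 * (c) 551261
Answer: b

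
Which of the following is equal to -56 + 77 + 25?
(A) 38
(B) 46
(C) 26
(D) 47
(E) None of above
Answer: B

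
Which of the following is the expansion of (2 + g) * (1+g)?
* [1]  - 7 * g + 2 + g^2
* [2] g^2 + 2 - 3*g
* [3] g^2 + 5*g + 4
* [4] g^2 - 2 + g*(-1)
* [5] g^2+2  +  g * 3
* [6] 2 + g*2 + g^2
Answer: 5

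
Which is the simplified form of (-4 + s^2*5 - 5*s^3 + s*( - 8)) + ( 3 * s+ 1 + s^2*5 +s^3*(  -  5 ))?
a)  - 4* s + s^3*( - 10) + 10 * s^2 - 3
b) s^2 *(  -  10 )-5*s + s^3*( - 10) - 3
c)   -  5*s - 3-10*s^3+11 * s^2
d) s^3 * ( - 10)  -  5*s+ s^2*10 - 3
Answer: d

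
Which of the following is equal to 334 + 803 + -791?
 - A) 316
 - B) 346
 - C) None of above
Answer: B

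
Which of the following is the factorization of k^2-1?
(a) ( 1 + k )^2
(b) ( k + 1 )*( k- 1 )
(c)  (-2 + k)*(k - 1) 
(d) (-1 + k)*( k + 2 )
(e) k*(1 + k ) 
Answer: b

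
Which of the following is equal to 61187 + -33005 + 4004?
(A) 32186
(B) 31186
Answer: A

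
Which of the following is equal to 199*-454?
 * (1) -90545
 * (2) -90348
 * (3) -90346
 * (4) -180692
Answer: 3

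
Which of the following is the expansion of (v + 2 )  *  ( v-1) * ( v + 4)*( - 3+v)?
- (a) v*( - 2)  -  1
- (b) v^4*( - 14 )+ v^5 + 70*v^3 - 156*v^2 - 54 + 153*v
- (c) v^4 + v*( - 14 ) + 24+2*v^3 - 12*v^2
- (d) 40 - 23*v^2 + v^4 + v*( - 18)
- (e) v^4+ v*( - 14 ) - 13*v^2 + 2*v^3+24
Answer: e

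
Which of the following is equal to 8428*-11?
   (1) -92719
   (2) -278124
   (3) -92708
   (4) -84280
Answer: 3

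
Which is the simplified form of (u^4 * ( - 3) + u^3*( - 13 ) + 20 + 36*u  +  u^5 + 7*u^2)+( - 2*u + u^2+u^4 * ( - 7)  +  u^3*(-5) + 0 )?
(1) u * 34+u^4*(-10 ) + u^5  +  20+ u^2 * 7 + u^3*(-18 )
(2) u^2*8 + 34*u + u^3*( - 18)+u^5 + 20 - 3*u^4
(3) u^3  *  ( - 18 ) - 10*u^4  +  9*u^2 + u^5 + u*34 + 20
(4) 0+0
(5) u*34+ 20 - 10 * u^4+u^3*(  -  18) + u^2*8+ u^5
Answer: 5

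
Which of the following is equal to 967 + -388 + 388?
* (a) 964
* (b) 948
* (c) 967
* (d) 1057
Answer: c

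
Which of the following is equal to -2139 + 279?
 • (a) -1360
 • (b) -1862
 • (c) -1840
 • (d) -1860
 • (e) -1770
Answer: d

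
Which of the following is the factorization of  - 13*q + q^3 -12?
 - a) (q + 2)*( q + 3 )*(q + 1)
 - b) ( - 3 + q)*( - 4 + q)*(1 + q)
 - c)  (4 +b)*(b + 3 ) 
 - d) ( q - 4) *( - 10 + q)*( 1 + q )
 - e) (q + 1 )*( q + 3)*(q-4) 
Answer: e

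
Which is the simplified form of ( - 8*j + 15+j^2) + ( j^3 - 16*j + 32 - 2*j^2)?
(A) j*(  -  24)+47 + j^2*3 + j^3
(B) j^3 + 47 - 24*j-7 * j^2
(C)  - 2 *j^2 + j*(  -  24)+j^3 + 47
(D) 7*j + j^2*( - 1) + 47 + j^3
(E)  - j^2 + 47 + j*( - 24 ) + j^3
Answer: E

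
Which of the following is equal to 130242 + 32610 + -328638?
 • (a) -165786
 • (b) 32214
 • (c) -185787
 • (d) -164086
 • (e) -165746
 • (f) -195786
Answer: a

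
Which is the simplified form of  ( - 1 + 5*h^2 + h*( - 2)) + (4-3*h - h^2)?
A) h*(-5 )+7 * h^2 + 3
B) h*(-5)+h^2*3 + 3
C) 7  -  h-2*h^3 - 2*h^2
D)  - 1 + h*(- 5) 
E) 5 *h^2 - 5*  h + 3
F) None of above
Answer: F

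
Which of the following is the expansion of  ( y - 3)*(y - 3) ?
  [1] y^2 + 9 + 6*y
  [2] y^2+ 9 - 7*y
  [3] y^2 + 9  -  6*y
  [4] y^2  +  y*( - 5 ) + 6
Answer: 3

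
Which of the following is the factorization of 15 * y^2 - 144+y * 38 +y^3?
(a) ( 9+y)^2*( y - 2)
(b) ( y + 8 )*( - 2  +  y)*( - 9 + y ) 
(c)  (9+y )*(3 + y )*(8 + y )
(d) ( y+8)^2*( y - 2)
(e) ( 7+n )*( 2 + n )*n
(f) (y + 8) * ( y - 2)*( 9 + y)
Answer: f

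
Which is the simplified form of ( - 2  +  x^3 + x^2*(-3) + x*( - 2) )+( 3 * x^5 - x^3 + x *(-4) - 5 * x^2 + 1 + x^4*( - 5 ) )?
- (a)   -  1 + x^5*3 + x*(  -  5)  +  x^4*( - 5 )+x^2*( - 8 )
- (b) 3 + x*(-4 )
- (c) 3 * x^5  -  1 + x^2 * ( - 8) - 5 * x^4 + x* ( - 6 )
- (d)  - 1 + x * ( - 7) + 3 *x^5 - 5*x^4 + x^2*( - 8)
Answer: c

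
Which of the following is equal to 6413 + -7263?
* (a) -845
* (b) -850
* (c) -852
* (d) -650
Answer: b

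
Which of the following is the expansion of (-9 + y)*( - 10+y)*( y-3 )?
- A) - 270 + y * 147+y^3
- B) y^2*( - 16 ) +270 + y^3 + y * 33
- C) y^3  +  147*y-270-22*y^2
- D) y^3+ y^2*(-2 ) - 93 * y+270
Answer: C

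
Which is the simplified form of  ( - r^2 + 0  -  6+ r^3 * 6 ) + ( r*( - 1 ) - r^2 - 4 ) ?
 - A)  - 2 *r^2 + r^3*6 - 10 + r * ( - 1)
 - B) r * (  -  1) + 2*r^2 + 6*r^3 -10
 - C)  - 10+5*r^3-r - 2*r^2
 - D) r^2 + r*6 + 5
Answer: A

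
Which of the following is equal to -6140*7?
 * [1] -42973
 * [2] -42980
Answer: 2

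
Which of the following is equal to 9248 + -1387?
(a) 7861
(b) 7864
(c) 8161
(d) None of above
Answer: a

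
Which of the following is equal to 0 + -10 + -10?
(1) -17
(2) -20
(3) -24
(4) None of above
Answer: 2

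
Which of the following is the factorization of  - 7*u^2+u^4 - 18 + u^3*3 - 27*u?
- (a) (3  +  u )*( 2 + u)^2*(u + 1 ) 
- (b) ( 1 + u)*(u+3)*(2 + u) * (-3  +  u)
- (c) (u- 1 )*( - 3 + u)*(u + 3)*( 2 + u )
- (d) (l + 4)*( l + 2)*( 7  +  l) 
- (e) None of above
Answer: b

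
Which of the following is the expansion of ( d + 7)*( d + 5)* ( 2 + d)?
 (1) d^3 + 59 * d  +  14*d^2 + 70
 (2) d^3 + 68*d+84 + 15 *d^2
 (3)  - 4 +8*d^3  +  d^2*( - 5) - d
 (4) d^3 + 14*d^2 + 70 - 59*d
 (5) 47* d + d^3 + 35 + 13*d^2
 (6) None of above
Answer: 1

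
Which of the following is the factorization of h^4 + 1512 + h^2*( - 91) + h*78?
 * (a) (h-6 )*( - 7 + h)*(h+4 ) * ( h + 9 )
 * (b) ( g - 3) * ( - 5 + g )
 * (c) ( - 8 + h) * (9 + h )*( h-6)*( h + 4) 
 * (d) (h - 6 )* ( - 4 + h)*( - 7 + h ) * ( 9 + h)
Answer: a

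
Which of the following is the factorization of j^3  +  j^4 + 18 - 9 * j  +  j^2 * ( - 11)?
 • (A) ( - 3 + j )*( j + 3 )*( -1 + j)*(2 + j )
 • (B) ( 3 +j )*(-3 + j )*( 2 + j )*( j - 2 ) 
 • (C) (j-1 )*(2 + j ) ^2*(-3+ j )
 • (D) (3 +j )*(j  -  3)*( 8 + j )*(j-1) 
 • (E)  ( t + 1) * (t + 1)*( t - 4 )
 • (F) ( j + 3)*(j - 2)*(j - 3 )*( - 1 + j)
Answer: A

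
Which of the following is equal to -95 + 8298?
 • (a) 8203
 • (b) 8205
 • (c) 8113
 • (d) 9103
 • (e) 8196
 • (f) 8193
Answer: a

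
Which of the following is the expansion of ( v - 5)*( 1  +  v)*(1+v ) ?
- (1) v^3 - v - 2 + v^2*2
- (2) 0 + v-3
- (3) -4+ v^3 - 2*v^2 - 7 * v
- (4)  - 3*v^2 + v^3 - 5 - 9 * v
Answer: 4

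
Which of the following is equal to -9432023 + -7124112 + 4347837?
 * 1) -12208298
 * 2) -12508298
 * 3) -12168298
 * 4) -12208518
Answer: 1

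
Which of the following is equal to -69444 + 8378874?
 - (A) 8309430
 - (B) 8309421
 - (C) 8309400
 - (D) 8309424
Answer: A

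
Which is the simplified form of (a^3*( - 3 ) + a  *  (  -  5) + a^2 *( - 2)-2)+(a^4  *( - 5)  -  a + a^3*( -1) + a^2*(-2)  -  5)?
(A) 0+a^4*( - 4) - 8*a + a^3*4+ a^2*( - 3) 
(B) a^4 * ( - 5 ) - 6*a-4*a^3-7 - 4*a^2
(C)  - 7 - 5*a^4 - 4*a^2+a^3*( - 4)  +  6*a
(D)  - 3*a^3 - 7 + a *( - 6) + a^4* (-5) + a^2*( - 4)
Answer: B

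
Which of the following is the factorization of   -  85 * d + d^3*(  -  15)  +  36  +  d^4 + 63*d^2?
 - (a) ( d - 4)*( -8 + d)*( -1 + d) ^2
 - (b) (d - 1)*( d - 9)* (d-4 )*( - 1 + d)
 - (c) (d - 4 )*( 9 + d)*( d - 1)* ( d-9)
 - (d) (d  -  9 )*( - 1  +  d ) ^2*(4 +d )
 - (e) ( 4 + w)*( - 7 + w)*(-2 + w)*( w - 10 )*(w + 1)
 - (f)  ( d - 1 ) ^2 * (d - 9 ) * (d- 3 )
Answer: b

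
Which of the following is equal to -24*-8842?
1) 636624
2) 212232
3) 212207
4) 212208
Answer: 4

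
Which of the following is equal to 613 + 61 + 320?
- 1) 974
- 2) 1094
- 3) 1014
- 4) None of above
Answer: 4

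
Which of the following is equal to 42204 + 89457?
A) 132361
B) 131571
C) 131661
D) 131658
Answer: C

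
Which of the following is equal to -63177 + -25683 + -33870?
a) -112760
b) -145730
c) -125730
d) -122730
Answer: d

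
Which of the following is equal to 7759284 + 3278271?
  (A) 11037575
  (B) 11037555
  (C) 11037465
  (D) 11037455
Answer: B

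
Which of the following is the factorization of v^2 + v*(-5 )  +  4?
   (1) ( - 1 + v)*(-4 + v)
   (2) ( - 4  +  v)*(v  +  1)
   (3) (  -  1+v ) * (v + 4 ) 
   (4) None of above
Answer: 1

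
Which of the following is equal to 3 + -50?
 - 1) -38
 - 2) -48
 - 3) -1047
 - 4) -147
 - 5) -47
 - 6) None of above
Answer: 5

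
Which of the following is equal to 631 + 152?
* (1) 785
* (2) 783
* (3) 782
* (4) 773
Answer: 2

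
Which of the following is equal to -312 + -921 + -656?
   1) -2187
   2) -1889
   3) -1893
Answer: 2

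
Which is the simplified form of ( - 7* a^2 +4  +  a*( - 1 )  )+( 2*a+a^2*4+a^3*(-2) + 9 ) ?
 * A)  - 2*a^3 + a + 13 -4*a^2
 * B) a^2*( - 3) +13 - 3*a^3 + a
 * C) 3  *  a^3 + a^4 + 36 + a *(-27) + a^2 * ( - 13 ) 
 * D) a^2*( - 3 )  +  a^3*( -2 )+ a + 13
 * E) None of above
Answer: D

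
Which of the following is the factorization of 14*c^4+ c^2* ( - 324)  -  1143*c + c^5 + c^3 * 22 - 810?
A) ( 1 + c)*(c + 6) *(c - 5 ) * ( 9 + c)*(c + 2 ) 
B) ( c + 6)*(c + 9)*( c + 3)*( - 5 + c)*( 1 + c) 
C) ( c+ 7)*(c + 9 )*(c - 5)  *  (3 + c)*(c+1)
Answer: B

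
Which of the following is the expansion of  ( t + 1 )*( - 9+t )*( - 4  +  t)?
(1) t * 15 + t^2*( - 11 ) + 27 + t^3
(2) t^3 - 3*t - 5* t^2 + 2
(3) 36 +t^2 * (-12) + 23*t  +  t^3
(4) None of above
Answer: 3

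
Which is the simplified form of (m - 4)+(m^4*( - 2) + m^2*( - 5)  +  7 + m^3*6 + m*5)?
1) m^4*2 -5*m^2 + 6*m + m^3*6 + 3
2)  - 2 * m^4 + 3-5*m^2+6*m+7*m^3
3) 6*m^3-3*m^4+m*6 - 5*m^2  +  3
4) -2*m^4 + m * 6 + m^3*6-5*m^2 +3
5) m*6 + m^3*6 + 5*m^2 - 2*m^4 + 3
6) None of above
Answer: 4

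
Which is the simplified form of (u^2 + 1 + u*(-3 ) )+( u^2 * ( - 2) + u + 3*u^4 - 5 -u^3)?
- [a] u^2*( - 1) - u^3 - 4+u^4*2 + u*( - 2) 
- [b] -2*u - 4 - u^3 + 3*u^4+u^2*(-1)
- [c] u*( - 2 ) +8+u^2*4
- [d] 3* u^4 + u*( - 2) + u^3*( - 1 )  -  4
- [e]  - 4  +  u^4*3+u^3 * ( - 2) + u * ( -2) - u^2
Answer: b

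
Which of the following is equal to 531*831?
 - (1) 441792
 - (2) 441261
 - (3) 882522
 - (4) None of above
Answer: 2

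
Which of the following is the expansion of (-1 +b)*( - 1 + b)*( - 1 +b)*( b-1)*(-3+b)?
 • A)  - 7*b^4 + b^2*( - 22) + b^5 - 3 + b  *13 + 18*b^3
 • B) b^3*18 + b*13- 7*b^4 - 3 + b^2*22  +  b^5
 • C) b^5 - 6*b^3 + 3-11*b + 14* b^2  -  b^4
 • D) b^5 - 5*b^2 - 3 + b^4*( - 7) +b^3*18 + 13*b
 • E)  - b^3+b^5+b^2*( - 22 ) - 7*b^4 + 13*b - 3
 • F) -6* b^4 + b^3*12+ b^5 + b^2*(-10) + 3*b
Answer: A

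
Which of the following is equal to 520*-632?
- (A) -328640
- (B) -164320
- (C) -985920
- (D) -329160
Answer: A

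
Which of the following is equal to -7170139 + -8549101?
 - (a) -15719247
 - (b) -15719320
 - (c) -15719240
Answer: c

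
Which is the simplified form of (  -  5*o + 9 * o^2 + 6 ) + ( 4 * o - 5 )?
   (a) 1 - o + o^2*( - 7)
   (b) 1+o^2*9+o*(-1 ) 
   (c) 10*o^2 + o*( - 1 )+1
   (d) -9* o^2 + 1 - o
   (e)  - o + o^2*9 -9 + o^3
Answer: b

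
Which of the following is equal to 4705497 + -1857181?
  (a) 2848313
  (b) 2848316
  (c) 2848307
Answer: b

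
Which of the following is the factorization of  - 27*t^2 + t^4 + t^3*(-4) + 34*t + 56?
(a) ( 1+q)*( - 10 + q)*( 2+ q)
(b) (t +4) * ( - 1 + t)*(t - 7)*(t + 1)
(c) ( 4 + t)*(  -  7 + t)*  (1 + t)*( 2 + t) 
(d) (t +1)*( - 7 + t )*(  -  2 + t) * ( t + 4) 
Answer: d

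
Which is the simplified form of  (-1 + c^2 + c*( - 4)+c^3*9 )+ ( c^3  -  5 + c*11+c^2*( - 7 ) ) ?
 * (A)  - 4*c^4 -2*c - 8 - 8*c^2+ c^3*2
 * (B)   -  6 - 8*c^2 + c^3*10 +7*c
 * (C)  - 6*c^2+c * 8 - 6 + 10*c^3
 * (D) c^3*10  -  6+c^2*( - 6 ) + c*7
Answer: D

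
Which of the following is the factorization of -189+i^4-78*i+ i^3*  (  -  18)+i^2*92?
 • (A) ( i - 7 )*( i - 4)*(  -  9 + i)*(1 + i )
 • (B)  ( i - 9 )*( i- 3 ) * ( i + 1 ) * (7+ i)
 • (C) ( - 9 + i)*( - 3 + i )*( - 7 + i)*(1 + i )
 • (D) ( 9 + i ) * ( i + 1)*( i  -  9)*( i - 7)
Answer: C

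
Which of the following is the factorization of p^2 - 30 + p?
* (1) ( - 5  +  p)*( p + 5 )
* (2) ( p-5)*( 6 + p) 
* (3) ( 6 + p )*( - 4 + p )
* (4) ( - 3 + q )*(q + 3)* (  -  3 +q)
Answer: 2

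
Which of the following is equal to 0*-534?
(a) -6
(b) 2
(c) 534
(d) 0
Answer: d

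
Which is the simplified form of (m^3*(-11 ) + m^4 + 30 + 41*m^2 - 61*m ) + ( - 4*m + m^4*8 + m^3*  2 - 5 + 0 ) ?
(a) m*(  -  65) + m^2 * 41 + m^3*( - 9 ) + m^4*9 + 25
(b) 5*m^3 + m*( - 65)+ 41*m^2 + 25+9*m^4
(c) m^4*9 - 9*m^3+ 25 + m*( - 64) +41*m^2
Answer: a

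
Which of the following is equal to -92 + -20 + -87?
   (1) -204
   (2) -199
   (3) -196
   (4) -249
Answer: 2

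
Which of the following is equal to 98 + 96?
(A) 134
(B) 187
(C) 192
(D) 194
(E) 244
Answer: D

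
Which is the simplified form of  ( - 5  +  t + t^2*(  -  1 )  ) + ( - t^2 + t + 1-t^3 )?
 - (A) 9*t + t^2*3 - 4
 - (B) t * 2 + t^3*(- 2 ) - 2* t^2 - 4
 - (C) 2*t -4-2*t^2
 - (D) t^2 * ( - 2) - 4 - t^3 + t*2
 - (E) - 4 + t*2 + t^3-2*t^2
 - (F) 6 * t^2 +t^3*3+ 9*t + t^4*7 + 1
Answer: D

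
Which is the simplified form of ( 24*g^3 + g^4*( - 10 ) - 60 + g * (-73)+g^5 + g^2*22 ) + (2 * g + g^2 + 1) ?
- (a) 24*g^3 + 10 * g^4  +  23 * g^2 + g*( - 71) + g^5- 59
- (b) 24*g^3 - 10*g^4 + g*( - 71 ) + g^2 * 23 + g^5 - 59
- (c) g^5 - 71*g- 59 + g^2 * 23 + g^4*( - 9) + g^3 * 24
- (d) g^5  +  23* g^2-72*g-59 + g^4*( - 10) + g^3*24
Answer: b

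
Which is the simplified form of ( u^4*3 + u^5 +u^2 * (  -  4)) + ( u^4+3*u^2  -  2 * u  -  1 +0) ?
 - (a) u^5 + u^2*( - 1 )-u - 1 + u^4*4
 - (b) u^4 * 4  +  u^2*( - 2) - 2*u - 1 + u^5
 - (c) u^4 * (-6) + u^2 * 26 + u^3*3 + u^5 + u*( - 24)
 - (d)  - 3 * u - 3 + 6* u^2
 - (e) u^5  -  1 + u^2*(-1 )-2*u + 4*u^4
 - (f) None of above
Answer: e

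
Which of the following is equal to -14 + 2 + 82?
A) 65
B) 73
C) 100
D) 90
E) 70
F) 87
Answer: E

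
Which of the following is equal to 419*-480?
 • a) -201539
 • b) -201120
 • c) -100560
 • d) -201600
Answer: b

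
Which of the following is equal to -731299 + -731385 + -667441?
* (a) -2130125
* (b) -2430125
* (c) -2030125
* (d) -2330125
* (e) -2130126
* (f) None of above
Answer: a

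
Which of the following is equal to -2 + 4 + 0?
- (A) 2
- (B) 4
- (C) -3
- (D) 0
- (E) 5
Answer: A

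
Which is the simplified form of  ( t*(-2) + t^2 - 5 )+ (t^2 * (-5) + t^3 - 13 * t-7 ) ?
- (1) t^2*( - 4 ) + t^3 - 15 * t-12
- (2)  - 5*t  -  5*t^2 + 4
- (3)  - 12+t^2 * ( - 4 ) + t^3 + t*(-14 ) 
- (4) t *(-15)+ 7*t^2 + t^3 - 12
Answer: 1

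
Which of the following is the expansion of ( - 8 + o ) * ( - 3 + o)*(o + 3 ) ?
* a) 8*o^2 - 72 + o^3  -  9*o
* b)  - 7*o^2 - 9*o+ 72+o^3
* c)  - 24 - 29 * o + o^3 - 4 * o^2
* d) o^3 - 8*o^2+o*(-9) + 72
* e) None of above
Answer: d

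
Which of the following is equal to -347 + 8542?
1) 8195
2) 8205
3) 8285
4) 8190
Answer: 1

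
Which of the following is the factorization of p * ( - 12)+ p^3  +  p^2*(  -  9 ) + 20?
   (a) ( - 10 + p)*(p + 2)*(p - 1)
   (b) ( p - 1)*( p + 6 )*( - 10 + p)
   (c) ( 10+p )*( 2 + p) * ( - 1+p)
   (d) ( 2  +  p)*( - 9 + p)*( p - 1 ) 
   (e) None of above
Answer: a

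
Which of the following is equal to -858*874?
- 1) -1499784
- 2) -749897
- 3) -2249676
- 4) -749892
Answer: 4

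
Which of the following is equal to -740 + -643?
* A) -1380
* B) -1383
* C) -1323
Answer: B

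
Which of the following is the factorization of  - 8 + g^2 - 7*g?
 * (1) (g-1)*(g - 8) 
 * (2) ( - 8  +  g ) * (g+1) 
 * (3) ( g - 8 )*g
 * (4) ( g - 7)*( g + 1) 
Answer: 2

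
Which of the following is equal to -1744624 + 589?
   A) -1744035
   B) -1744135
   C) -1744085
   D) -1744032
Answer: A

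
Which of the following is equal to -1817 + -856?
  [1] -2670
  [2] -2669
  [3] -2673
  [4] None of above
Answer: 3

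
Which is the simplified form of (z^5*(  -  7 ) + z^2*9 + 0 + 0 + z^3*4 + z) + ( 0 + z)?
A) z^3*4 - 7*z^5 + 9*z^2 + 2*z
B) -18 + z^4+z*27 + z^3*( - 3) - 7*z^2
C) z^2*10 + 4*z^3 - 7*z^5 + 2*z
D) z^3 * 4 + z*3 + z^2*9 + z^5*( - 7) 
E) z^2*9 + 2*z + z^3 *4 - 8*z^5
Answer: A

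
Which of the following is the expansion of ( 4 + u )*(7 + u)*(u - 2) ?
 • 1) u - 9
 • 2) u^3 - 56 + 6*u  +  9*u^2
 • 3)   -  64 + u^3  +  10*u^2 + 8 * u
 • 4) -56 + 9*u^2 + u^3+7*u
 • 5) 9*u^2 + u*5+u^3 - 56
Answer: 2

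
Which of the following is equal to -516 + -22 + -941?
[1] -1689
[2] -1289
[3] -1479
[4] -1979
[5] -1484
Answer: 3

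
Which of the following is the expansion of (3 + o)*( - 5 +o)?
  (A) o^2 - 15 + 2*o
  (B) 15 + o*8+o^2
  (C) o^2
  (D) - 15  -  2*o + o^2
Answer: D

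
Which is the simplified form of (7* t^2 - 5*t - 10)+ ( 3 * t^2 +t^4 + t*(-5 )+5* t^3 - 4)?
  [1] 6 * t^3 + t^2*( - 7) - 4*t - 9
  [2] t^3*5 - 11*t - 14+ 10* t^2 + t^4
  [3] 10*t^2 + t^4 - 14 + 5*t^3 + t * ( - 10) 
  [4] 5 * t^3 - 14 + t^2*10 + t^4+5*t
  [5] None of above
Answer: 3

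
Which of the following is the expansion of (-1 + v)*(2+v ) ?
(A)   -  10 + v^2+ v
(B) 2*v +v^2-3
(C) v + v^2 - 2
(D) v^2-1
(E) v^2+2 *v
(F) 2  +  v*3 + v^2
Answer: C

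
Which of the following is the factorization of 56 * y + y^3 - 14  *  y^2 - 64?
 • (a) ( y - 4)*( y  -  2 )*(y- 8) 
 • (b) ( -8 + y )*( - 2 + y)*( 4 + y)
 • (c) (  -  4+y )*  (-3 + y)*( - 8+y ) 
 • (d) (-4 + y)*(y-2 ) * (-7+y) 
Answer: a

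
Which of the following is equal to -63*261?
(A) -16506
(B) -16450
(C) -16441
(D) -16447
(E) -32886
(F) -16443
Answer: F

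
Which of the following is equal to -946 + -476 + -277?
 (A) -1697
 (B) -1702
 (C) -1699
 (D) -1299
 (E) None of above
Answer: C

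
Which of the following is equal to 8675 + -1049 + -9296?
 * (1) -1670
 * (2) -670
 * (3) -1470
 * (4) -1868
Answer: 1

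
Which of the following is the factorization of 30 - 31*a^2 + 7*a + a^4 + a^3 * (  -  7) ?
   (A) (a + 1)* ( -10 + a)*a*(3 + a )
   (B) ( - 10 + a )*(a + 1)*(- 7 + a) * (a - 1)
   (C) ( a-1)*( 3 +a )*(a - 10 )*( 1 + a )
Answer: C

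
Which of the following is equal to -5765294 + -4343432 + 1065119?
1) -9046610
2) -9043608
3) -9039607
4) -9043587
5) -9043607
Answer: 5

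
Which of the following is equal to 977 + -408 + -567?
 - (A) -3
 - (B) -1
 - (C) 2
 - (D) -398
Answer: C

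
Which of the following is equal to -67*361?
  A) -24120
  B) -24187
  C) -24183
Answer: B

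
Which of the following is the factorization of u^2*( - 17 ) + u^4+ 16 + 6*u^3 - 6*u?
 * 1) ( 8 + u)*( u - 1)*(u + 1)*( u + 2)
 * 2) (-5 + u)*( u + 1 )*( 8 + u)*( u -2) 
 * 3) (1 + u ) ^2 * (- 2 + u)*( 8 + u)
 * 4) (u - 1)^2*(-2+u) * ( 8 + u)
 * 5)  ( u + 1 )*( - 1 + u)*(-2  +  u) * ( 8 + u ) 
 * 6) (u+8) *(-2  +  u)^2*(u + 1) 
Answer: 5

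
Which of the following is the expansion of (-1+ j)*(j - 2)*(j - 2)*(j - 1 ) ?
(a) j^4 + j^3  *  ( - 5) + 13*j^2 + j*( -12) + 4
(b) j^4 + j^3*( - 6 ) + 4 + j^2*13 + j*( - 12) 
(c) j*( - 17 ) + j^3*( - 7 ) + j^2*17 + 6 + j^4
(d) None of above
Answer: b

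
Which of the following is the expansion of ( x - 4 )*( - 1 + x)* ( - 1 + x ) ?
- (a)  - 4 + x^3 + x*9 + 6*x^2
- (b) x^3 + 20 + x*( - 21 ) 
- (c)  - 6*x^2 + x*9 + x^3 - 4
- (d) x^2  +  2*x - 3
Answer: c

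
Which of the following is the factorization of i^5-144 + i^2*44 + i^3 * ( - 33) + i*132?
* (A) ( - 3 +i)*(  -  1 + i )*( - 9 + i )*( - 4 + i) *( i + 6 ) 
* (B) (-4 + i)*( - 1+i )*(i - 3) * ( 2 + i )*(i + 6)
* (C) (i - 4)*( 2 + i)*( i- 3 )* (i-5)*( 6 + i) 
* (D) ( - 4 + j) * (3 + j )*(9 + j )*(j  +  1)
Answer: B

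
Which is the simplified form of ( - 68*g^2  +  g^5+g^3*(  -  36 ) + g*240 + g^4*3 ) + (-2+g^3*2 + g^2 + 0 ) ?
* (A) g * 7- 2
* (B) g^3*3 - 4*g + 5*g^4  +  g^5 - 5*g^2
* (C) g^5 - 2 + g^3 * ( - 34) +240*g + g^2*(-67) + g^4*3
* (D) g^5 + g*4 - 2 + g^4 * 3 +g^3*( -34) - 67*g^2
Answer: C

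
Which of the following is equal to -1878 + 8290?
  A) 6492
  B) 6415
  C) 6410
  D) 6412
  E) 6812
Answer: D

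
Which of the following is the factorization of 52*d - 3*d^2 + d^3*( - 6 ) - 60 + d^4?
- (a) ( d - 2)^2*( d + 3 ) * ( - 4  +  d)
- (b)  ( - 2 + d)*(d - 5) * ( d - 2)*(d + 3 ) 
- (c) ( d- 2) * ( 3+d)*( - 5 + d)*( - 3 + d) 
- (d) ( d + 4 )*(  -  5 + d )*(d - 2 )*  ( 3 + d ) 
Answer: b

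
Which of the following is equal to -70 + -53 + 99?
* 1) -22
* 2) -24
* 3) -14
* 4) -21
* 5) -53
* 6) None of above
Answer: 2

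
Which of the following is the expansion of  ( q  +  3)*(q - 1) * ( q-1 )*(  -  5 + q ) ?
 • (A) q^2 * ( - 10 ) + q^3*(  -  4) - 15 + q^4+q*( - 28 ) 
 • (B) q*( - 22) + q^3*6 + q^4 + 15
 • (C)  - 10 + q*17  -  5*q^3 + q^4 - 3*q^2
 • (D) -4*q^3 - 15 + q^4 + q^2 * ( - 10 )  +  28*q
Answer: D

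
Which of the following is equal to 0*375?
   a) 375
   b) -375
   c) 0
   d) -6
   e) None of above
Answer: c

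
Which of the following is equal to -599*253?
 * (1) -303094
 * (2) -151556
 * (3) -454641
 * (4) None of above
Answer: 4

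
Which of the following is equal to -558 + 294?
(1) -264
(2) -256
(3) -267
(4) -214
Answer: 1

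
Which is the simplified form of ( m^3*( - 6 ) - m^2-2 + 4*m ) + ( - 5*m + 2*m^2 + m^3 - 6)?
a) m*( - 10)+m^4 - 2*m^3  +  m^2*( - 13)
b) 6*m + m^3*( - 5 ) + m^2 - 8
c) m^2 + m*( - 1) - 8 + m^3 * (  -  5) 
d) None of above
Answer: c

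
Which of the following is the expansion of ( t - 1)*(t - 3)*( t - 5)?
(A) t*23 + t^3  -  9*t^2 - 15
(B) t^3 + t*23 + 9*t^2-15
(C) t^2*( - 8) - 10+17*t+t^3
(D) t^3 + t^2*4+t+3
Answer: A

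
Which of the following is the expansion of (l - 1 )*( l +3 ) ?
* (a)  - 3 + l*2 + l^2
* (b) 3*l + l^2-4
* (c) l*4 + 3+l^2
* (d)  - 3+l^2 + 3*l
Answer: a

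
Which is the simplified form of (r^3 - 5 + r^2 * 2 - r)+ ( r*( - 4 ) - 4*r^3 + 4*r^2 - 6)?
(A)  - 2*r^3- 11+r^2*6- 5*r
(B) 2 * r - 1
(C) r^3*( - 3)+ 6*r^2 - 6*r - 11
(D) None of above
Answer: D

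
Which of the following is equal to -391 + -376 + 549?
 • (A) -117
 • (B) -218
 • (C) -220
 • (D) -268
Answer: B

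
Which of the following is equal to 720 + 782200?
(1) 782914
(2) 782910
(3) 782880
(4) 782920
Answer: 4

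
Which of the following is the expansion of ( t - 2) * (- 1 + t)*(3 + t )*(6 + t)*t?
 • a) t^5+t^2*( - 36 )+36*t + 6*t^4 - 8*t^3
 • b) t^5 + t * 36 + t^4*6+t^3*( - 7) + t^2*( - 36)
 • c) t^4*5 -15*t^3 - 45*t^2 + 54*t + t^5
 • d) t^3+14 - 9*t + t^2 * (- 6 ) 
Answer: b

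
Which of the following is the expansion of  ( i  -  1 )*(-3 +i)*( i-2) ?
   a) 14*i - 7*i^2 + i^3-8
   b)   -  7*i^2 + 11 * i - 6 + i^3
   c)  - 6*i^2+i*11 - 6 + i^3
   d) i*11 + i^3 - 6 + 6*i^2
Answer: c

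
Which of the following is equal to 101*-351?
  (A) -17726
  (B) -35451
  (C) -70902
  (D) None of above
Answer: B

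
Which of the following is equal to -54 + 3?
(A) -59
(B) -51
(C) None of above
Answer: B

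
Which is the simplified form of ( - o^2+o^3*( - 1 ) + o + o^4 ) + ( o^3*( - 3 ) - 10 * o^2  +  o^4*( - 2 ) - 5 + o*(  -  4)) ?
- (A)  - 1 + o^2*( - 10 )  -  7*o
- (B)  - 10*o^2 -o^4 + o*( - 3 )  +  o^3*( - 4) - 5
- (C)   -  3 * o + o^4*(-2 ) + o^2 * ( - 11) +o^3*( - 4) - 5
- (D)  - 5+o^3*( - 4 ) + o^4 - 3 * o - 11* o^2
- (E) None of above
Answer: E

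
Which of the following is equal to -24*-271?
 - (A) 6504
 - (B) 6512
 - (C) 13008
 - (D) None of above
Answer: A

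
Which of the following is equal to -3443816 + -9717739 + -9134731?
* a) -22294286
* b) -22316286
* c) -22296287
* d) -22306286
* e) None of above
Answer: e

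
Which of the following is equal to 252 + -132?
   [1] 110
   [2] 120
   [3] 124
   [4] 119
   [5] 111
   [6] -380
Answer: 2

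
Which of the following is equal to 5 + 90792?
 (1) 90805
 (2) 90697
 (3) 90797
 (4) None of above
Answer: 3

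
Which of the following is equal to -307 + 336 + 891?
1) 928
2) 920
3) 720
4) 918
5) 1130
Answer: 2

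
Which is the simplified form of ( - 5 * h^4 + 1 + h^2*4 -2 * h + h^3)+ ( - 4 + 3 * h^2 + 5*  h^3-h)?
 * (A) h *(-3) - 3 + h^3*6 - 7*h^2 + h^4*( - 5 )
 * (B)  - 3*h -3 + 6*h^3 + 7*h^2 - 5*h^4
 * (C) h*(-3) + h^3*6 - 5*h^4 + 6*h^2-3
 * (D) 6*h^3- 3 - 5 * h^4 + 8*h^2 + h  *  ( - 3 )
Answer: B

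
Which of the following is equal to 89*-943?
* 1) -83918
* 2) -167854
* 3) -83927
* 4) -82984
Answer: 3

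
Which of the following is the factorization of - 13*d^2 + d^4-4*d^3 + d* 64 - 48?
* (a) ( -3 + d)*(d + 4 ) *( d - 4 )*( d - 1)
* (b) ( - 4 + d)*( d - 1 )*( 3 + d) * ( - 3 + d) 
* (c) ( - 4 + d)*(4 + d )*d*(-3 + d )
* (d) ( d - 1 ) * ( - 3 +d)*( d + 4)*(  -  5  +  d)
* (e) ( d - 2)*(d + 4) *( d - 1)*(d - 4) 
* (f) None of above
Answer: a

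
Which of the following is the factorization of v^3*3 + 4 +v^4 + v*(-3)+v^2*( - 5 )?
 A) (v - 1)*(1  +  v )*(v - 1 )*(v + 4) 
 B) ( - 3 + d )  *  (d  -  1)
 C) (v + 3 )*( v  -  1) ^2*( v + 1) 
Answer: A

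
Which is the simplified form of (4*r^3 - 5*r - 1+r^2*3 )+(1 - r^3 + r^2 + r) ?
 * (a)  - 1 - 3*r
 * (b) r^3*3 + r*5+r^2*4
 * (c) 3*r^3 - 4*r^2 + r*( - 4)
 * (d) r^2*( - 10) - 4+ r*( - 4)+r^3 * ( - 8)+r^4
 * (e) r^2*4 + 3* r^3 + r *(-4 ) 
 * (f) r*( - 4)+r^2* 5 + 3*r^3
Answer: e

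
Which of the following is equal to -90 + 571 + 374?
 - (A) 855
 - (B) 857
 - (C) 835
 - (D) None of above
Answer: A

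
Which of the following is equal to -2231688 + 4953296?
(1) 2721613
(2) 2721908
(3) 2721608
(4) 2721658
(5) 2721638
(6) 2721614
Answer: 3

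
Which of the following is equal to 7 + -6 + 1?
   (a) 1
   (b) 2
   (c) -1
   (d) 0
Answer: b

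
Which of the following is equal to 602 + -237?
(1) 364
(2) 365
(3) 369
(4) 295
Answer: 2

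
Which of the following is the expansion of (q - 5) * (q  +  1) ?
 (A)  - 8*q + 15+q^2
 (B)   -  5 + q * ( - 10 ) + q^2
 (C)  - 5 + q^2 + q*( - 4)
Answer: C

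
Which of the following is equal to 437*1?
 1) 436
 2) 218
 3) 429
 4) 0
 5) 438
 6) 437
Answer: 6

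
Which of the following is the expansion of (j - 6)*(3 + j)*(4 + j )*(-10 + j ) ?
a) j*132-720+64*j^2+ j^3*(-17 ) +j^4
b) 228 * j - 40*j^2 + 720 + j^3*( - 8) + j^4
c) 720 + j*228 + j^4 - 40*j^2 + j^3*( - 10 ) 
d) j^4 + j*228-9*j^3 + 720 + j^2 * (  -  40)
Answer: d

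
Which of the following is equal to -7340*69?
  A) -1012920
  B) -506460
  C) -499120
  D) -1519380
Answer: B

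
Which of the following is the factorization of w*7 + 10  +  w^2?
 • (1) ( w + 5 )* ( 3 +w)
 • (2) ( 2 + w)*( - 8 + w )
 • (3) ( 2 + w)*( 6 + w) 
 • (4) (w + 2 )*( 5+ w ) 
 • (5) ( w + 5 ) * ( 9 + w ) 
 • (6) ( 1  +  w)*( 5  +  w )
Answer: 4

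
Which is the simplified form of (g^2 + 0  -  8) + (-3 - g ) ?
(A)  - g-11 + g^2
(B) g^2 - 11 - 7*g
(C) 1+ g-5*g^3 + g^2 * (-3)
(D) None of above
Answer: A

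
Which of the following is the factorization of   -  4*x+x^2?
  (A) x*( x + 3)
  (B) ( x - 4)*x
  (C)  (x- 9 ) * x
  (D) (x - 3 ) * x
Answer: B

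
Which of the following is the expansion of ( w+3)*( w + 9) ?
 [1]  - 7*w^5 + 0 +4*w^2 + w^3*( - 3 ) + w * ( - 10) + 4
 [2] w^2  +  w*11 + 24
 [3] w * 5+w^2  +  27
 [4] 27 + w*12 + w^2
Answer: 4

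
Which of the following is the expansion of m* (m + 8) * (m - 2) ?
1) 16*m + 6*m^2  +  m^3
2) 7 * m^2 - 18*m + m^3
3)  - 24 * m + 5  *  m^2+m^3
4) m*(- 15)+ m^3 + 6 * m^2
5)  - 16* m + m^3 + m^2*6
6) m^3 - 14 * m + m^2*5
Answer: 5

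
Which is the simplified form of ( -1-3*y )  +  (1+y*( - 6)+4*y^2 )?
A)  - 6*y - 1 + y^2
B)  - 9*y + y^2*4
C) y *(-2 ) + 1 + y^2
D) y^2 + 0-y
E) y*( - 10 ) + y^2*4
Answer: B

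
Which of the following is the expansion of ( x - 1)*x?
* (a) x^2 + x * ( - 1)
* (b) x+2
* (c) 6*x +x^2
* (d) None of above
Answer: a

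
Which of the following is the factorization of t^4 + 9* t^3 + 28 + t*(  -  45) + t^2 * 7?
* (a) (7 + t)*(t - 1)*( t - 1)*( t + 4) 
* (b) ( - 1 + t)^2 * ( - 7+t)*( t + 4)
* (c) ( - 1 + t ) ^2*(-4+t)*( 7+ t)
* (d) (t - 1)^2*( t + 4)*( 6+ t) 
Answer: a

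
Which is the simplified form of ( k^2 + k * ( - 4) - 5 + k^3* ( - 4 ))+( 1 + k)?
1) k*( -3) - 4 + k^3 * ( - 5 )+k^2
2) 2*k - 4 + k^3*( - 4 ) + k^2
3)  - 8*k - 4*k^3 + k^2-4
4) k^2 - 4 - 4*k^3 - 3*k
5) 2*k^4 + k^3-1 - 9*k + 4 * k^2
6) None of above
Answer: 4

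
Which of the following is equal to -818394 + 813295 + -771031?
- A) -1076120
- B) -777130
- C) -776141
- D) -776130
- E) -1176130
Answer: D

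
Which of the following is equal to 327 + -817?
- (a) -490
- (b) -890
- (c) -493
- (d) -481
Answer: a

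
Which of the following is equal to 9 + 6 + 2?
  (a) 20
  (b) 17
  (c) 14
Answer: b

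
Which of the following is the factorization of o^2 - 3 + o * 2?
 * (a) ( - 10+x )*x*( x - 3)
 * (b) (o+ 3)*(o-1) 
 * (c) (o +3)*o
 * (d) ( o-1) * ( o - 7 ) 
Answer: b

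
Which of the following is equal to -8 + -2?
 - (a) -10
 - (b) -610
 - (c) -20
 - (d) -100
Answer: a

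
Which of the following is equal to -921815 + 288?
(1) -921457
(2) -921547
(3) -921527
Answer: 3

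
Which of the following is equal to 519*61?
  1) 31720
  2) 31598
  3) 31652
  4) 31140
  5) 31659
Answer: 5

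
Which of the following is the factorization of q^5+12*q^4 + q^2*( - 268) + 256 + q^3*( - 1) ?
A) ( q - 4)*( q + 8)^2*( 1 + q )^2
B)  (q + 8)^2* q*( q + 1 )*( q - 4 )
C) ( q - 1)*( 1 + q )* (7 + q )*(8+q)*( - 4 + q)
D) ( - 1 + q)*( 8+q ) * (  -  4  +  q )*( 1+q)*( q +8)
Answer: D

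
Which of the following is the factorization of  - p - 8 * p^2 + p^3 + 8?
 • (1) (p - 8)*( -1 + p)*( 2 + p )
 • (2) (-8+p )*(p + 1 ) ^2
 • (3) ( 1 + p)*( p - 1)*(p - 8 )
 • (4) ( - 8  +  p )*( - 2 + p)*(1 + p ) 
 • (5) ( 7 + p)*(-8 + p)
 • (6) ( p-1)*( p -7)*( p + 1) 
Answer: 3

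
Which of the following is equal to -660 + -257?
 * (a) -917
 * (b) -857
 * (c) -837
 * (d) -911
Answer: a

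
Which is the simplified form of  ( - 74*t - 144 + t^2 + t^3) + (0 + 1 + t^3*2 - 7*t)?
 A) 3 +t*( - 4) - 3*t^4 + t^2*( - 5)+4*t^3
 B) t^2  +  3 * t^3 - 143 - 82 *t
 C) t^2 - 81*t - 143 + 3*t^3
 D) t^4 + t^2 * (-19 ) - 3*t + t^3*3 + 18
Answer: C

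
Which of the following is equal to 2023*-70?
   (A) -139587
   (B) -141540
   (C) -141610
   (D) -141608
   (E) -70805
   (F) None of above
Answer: C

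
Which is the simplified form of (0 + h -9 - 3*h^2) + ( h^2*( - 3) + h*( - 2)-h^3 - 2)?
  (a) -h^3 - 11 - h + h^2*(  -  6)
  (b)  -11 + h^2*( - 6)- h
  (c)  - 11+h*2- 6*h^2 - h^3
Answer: a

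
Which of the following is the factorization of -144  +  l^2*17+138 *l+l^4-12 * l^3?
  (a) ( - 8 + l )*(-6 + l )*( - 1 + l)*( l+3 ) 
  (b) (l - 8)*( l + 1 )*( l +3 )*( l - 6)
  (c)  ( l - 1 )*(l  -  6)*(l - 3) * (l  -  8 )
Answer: a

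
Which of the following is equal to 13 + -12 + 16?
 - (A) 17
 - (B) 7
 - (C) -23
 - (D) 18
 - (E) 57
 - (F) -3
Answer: A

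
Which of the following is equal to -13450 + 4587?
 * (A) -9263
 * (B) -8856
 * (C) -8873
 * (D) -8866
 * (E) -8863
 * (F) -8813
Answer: E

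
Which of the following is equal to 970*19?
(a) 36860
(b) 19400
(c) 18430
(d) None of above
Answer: c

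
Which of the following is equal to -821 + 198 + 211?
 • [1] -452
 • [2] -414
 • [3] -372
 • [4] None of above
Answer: 4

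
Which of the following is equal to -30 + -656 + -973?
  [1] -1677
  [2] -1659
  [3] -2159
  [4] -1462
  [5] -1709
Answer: 2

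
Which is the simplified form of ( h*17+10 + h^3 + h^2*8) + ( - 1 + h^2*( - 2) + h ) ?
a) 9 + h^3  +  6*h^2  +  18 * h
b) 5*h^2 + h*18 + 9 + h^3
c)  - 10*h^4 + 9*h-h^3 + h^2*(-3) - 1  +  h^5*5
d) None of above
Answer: a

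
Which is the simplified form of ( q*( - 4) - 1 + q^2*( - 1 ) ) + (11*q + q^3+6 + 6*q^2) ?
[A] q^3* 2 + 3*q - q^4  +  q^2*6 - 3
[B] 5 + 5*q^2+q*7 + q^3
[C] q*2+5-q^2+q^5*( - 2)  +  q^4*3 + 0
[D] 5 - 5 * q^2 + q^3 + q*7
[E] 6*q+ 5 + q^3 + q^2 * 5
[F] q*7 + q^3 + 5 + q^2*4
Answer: B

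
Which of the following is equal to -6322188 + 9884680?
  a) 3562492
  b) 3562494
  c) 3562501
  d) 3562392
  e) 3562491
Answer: a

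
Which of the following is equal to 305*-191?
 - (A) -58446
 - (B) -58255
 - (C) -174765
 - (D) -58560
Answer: B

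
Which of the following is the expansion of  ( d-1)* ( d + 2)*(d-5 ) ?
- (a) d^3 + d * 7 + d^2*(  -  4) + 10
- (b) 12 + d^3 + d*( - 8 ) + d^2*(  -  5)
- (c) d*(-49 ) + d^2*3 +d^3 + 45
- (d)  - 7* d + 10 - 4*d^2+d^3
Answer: d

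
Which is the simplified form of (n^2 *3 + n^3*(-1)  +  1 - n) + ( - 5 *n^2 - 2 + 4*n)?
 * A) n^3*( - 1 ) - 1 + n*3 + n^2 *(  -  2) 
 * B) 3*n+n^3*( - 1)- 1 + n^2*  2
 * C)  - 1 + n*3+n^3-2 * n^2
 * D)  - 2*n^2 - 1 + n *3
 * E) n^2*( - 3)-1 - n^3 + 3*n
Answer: A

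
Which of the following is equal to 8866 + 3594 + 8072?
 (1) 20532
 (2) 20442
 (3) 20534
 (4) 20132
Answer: 1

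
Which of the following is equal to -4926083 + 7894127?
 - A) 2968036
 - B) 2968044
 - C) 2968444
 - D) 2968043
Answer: B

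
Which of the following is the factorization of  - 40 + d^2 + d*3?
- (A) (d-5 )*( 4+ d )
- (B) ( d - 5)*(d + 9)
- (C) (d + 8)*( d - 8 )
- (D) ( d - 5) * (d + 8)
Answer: D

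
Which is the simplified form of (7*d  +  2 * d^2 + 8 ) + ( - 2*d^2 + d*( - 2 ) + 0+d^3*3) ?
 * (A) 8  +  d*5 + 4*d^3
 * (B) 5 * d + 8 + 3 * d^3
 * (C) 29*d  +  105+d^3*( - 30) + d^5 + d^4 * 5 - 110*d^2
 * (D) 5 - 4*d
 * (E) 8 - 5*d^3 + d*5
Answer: B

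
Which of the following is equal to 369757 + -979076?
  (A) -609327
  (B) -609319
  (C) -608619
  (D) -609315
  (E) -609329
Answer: B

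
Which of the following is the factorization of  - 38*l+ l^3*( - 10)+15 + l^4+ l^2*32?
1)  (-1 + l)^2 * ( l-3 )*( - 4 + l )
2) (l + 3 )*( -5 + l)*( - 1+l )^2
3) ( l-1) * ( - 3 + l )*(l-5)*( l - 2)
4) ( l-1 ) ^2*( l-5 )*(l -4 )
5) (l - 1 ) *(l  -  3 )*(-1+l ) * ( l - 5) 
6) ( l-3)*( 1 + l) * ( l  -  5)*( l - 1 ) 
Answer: 5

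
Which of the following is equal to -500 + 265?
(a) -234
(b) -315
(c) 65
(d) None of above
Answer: d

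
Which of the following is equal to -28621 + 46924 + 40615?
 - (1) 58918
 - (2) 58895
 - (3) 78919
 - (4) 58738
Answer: 1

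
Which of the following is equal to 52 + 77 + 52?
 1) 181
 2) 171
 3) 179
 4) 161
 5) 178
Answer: 1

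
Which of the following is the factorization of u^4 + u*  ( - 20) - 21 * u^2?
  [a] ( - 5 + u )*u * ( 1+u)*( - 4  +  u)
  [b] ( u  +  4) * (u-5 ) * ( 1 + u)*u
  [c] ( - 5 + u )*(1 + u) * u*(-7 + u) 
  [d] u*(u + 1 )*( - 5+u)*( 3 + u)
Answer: b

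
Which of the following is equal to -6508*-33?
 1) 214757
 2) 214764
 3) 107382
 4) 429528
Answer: 2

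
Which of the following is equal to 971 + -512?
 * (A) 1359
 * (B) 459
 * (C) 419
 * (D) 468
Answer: B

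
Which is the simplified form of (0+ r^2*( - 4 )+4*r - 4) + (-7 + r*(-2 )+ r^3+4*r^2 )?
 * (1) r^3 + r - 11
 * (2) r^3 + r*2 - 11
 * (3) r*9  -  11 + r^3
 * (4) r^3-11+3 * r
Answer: 2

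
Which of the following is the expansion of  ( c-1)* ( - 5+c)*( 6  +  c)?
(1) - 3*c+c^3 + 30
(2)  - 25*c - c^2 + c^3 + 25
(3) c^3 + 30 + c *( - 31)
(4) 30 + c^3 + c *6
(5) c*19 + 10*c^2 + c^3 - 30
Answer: 3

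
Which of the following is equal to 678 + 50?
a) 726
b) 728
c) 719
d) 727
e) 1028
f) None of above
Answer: b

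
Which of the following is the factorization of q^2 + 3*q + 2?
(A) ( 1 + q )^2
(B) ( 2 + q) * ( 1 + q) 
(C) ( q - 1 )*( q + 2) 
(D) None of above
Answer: B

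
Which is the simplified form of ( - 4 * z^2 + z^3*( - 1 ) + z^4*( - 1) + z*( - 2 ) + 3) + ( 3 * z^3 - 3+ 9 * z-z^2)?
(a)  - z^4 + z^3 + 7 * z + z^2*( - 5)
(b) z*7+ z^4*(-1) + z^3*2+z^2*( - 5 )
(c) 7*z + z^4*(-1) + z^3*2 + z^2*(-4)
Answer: b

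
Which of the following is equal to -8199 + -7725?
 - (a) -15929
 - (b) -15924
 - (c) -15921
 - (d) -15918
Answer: b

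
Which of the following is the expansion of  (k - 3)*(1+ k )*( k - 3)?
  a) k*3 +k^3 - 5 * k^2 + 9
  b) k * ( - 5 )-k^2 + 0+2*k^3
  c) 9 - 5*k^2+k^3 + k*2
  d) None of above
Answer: a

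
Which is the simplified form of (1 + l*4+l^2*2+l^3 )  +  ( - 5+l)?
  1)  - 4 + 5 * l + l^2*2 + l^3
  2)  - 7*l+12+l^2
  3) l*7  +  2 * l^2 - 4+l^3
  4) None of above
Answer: 1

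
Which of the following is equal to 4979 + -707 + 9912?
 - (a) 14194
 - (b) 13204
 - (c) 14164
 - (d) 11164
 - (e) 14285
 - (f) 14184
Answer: f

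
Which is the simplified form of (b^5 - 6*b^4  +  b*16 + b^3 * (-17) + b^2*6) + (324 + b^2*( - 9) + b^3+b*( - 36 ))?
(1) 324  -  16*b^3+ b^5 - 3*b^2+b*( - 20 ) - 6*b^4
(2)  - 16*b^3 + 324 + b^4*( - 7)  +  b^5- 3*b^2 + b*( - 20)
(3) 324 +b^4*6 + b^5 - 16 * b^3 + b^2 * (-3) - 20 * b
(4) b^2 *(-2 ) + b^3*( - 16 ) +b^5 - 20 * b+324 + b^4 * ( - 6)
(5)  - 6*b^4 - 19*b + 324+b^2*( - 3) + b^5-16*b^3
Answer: 1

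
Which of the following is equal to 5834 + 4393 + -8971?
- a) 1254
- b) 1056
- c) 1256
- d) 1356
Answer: c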